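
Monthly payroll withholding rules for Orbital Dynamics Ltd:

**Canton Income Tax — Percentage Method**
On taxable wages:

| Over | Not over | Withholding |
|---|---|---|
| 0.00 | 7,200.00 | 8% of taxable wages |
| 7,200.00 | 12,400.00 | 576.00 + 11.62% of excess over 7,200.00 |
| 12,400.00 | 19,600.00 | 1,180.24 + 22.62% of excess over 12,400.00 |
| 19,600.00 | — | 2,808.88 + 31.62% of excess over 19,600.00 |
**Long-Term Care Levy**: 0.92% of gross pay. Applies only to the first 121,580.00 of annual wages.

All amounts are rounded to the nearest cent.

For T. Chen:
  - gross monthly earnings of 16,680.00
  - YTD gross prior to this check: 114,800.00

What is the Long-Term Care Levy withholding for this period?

Long-Term Care Levy: cap 121,580.00 − YTD 114,800.00 = 6,780.00 subject; 0.92% × 6,780.00 = 62.38

62.38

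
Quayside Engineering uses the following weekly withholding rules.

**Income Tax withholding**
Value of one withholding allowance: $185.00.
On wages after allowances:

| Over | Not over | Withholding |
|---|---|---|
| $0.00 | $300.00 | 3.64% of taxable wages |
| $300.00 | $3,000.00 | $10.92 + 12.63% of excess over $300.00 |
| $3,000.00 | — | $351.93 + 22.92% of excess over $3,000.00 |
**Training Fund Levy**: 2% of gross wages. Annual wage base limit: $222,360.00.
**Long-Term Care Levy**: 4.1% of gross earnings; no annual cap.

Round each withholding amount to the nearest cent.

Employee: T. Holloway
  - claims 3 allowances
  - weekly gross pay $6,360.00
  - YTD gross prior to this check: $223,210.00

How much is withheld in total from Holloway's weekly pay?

$1,255.60

Income Tax: taxable = $6,360.00 − 3×$185.00 = $5,805.00
  $351.93 + 22.92% × ($5,805.00 − $3,000.00) = $351.93 + 22.92% × $2,805.00 = $994.84
Training Fund Levy: YTD $223,210.00 ≥ cap $222,360.00 → $0.00
Long-Term Care Levy: 4.1% × $6,360.00 = $260.76
Total: $994.84 + $0.00 + $260.76 = $1,255.60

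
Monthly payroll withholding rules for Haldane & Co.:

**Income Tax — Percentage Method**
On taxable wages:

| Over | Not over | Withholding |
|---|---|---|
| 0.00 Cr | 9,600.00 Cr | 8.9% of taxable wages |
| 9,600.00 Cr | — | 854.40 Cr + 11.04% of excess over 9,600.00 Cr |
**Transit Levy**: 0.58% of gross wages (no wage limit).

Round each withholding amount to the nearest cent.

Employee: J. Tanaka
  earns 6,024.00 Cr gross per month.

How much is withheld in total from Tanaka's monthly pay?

571.08 Cr

Income Tax: taxable = 6,024.00 Cr
  8.9% × 6,024.00 Cr = 536.14 Cr
Transit Levy: 0.58% × 6,024.00 Cr = 34.94 Cr
Total: 536.14 Cr + 34.94 Cr = 571.08 Cr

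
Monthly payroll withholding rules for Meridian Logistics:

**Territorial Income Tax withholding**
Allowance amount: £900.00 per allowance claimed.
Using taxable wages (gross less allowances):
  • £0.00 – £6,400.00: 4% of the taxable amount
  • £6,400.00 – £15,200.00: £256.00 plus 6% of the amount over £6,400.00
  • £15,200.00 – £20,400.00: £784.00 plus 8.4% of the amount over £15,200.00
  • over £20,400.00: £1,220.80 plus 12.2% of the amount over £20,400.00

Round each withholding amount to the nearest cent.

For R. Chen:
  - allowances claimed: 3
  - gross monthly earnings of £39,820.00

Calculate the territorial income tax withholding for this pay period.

Territorial Income Tax: taxable = £39,820.00 − 3×£900.00 = £37,120.00
  £1,220.80 + 12.2% × (£37,120.00 − £20,400.00) = £1,220.80 + 12.2% × £16,720.00 = £3,260.64

£3,260.64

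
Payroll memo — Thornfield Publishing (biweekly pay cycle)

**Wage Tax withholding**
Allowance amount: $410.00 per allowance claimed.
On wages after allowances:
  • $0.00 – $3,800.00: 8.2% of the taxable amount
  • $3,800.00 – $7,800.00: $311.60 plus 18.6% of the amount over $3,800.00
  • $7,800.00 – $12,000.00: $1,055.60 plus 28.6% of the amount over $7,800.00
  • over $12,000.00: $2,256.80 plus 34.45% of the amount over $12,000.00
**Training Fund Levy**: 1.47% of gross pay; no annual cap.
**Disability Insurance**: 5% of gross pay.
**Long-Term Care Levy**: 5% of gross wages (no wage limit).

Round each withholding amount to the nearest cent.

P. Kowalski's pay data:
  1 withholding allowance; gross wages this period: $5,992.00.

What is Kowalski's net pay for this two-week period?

$4,661.67

Wage Tax: taxable = $5,992.00 − 1×$410.00 = $5,582.00
  $311.60 + 18.6% × ($5,582.00 − $3,800.00) = $311.60 + 18.6% × $1,782.00 = $643.05
Training Fund Levy: 1.47% × $5,992.00 = $88.08
Disability Insurance: 5% × $5,992.00 = $299.60
Long-Term Care Levy: 5% × $5,992.00 = $299.60
Total withheld: $643.05 + $88.08 + $299.60 + $299.60 = $1,330.33
Net pay: $5,992.00 − $1,330.33 = $4,661.67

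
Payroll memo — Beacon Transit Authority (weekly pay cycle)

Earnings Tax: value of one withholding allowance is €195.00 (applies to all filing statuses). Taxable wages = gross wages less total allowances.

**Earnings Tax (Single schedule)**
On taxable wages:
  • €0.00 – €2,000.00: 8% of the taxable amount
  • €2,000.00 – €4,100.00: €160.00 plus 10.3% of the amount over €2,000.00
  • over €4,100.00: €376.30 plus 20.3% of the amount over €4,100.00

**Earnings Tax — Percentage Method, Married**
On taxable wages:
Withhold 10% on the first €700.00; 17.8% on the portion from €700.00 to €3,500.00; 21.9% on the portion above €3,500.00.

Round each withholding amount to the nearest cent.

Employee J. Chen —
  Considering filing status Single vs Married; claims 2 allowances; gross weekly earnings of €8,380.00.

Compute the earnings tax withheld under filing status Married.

Earnings Tax (Married): taxable = €8,380.00 − 2×€195.00 = €7,990.00
  €568.40 + 21.9% × (€7,990.00 − €3,500.00) = €568.40 + 21.9% × €4,490.00 = €1,551.71

€1,551.71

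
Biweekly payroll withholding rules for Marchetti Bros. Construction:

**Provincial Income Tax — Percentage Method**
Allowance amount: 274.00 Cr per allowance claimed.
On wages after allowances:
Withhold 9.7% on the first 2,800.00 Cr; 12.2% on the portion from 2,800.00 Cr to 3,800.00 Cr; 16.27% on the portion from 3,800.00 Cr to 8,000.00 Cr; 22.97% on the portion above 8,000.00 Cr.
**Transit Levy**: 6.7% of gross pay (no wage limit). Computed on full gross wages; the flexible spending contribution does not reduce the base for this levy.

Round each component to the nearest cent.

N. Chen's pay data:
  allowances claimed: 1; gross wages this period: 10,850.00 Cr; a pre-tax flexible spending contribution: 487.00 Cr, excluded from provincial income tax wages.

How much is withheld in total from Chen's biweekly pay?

2,283.73 Cr

Provincial Income Tax: taxable = 10,850.00 Cr − 487.00 Cr − 1×274.00 Cr = 10,089.00 Cr
  1,076.94 Cr + 22.97% × (10,089.00 Cr − 8,000.00 Cr) = 1,076.94 Cr + 22.97% × 2,089.00 Cr = 1,556.78 Cr
Transit Levy: 6.7% × 10,850.00 Cr = 726.95 Cr
Total: 1,556.78 Cr + 726.95 Cr = 2,283.73 Cr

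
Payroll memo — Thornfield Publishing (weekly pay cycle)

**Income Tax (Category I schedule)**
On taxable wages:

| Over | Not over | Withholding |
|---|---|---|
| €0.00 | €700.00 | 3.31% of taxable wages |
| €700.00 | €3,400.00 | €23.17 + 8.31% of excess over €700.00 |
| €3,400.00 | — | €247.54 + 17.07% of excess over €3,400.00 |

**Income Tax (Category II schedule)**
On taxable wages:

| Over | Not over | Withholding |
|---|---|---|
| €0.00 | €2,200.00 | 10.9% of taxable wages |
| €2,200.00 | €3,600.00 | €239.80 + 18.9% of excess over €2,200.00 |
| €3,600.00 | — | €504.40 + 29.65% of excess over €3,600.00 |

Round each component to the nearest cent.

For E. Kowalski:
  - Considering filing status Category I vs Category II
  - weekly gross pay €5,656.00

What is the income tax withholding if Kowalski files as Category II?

Income Tax (Category II): taxable = €5,656.00
  €504.40 + 29.65% × (€5,656.00 − €3,600.00) = €504.40 + 29.65% × €2,056.00 = €1,114.00

€1,114.00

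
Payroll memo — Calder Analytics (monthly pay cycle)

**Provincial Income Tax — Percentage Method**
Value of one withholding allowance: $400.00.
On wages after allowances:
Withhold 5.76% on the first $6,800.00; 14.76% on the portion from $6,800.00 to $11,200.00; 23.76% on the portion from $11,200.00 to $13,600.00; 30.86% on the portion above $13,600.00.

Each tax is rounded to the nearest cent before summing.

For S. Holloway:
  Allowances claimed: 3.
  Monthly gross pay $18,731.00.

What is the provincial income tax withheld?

Provincial Income Tax: taxable = $18,731.00 − 3×$400.00 = $17,531.00
  $1,611.36 + 30.86% × ($17,531.00 − $13,600.00) = $1,611.36 + 30.86% × $3,931.00 = $2,824.47

$2,824.47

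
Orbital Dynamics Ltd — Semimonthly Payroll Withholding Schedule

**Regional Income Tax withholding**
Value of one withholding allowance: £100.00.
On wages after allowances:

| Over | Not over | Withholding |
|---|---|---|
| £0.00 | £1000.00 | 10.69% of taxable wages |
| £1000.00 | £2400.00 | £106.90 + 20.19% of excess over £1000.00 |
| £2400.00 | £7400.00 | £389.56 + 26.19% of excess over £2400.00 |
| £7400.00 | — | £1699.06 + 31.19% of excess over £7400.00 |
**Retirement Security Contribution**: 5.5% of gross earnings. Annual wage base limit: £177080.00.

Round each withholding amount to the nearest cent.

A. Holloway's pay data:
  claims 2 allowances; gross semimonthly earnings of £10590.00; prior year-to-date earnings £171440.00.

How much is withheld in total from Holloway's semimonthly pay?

£2941.84

Regional Income Tax: taxable = £10590.00 − 2×£100.00 = £10390.00
  £1699.06 + 31.19% × (£10390.00 − £7400.00) = £1699.06 + 31.19% × £2990.00 = £2631.64
Retirement Security Contribution: cap £177080.00 − YTD £171440.00 = £5640.00 subject; 5.5% × £5640.00 = £310.20
Total: £2631.64 + £310.20 = £2941.84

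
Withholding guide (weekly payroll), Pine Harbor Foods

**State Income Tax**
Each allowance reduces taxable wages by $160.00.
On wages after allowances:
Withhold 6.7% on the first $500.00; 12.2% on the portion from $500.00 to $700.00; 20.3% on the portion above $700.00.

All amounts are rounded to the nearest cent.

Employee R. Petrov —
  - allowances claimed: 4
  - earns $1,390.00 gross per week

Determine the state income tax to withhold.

State Income Tax: taxable = $1,390.00 − 4×$160.00 = $750.00
  $57.90 + 20.3% × ($750.00 − $700.00) = $57.90 + 20.3% × $50.00 = $68.05

$68.05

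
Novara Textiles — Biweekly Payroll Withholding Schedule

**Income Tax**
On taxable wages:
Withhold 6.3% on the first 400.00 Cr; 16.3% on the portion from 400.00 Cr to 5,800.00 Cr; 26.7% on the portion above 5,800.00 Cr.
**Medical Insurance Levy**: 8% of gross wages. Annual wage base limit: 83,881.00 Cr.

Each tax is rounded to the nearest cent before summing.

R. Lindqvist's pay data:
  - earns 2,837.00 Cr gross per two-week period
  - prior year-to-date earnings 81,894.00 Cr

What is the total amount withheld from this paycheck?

581.39 Cr

Income Tax: taxable = 2,837.00 Cr
  25.20 Cr + 16.3% × (2,837.00 Cr − 400.00 Cr) = 25.20 Cr + 16.3% × 2,437.00 Cr = 422.43 Cr
Medical Insurance Levy: cap 83,881.00 Cr − YTD 81,894.00 Cr = 1,987.00 Cr subject; 8% × 1,987.00 Cr = 158.96 Cr
Total: 422.43 Cr + 158.96 Cr = 581.39 Cr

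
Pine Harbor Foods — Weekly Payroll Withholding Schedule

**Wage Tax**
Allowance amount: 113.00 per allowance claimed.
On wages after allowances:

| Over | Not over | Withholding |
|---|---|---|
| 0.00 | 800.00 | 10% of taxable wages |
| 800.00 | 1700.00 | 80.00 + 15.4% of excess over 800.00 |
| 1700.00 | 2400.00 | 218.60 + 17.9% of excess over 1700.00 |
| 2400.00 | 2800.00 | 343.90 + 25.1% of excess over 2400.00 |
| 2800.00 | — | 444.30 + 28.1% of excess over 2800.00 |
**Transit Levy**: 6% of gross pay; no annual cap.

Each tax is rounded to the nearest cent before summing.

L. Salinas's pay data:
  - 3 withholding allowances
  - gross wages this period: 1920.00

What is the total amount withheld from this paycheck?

315.47

Wage Tax: taxable = 1920.00 − 3×113.00 = 1581.00
  80.00 + 15.4% × (1581.00 − 800.00) = 80.00 + 15.4% × 781.00 = 200.27
Transit Levy: 6% × 1920.00 = 115.20
Total: 200.27 + 115.20 = 315.47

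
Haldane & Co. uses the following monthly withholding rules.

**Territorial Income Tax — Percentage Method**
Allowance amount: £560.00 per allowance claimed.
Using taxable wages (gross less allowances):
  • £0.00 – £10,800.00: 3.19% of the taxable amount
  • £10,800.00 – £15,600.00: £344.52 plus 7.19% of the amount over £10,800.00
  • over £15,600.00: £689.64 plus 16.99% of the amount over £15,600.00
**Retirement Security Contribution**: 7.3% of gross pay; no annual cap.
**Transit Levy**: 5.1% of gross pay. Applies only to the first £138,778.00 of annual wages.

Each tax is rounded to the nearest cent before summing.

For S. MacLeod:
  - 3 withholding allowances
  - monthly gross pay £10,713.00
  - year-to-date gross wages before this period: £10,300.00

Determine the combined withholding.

Territorial Income Tax: taxable = £10,713.00 − 3×£560.00 = £9,033.00
  3.19% × £9,033.00 = £288.15
Retirement Security Contribution: 7.3% × £10,713.00 = £782.05
Transit Levy: 5.1% × £10,713.00 = £546.36
Total: £288.15 + £782.05 + £546.36 = £1,616.56

£1,616.56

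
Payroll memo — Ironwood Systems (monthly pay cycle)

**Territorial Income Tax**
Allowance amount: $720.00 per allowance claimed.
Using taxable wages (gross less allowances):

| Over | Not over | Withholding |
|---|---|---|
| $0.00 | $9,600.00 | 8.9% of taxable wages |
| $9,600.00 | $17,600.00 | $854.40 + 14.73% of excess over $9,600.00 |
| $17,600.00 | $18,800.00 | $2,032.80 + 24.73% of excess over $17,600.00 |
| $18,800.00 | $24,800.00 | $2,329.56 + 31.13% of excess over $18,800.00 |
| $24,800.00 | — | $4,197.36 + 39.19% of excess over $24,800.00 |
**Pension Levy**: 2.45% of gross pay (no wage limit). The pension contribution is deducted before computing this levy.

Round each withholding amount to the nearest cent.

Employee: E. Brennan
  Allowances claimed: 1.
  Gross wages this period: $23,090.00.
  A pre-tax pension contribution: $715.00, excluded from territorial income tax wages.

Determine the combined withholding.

$3,766.51

Territorial Income Tax: taxable = $23,090.00 − $715.00 − 1×$720.00 = $21,655.00
  $2,329.56 + 31.13% × ($21,655.00 − $18,800.00) = $2,329.56 + 31.13% × $2,855.00 = $3,218.32
Pension Levy: 2.45% × $22,375.00 = $548.19
Total: $3,218.32 + $548.19 = $3,766.51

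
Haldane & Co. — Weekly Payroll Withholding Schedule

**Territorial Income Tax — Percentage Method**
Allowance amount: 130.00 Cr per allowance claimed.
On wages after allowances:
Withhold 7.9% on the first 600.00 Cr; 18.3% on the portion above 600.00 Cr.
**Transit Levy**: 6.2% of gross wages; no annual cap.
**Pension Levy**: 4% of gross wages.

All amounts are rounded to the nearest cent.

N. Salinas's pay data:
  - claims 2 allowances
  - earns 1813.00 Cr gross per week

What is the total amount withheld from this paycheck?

Territorial Income Tax: taxable = 1813.00 Cr − 2×130.00 Cr = 1553.00 Cr
  47.40 Cr + 18.3% × (1553.00 Cr − 600.00 Cr) = 47.40 Cr + 18.3% × 953.00 Cr = 221.80 Cr
Transit Levy: 6.2% × 1813.00 Cr = 112.41 Cr
Pension Levy: 4% × 1813.00 Cr = 72.52 Cr
Total: 221.80 Cr + 112.41 Cr + 72.52 Cr = 406.73 Cr

406.73 Cr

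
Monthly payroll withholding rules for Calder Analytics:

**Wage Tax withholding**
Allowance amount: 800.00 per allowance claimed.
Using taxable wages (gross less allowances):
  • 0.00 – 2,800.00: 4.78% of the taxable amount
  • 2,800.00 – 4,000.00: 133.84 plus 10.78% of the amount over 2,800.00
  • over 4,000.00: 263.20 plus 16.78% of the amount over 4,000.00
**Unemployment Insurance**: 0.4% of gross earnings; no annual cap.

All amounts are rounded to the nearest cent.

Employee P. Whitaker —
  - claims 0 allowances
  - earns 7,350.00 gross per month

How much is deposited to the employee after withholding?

6,495.27

Wage Tax: taxable = 7,350.00
  263.20 + 16.78% × (7,350.00 − 4,000.00) = 263.20 + 16.78% × 3,350.00 = 825.33
Unemployment Insurance: 0.4% × 7,350.00 = 29.40
Total withheld: 825.33 + 29.40 = 854.73
Net pay: 7,350.00 − 854.73 = 6,495.27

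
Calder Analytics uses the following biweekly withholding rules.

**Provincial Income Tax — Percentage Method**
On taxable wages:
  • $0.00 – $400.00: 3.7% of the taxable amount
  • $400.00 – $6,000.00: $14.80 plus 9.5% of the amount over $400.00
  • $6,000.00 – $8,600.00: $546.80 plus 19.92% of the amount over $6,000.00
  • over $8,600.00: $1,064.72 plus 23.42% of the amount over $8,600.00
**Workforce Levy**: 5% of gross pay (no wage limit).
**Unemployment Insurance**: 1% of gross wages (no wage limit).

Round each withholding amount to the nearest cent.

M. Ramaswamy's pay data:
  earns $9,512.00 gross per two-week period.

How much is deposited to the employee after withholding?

$7,662.97

Provincial Income Tax: taxable = $9,512.00
  $1,064.72 + 23.42% × ($9,512.00 − $8,600.00) = $1,064.72 + 23.42% × $912.00 = $1,278.31
Workforce Levy: 5% × $9,512.00 = $475.60
Unemployment Insurance: 1% × $9,512.00 = $95.12
Total withheld: $1,278.31 + $475.60 + $95.12 = $1,849.03
Net pay: $9,512.00 − $1,849.03 = $7,662.97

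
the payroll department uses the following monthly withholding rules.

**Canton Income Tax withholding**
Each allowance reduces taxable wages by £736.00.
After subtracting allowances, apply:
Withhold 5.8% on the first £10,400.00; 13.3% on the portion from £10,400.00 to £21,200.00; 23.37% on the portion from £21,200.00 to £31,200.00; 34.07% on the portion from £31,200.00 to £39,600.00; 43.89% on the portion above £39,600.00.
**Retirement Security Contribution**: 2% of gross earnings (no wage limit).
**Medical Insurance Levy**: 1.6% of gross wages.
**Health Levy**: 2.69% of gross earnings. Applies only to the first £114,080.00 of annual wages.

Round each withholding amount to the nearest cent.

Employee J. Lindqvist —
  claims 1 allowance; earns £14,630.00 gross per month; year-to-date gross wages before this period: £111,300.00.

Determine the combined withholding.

Canton Income Tax: taxable = £14,630.00 − 1×£736.00 = £13,894.00
  £603.20 + 13.3% × (£13,894.00 − £10,400.00) = £603.20 + 13.3% × £3,494.00 = £1,067.90
Retirement Security Contribution: 2% × £14,630.00 = £292.60
Medical Insurance Levy: 1.6% × £14,630.00 = £234.08
Health Levy: cap £114,080.00 − YTD £111,300.00 = £2,780.00 subject; 2.69% × £2,780.00 = £74.78
Total: £1,067.90 + £292.60 + £234.08 + £74.78 = £1,669.36

£1,669.36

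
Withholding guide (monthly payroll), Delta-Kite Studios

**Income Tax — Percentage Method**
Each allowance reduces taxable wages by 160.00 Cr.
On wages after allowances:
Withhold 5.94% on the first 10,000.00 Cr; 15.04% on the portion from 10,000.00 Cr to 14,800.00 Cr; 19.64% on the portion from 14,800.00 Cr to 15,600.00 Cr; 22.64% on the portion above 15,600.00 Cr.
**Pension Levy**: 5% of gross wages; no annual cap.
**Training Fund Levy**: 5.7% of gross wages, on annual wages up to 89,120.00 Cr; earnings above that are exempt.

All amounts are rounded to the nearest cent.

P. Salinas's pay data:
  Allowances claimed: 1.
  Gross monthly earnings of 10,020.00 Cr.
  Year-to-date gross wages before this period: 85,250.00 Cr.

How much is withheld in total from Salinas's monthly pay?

1,307.27 Cr

Income Tax: taxable = 10,020.00 Cr − 1×160.00 Cr = 9,860.00 Cr
  5.94% × 9,860.00 Cr = 585.68 Cr
Pension Levy: 5% × 10,020.00 Cr = 501.00 Cr
Training Fund Levy: cap 89,120.00 Cr − YTD 85,250.00 Cr = 3,870.00 Cr subject; 5.7% × 3,870.00 Cr = 220.59 Cr
Total: 585.68 Cr + 501.00 Cr + 220.59 Cr = 1,307.27 Cr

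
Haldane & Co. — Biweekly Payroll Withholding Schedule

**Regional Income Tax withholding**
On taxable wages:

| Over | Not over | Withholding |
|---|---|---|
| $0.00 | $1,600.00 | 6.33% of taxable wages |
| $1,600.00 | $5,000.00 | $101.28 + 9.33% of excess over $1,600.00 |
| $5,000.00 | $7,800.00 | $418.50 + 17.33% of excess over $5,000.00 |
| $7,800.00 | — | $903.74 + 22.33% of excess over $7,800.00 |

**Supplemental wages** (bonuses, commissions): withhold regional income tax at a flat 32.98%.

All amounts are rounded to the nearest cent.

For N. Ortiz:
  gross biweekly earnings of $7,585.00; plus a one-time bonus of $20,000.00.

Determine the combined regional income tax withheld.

Regional Income Tax: taxable = $7,585.00
  $418.50 + 17.33% × ($7,585.00 − $5,000.00) = $418.50 + 17.33% × $2,585.00 = $866.48
Supplemental (32.98% flat on bonus): 32.98% × $20,000.00 = $6,596.00
Total regional income tax: $866.48 + $6,596.00 = $7,462.48

$7,462.48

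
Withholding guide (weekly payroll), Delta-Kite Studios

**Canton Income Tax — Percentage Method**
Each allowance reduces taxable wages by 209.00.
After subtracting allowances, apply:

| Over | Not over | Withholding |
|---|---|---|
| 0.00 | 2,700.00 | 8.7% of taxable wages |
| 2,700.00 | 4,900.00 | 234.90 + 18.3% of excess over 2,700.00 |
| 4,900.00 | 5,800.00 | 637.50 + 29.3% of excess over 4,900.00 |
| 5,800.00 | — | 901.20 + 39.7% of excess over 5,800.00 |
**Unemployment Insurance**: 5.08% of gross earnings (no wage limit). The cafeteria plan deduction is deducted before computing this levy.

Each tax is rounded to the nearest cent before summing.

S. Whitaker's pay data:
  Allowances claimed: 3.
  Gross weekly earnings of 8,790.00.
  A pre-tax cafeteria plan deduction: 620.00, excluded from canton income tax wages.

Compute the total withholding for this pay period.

Canton Income Tax: taxable = 8,790.00 − 620.00 − 3×209.00 = 7,543.00
  901.20 + 39.7% × (7,543.00 − 5,800.00) = 901.20 + 39.7% × 1,743.00 = 1,593.17
Unemployment Insurance: 5.08% × 8,170.00 = 415.04
Total: 1,593.17 + 415.04 = 2,008.21

2,008.21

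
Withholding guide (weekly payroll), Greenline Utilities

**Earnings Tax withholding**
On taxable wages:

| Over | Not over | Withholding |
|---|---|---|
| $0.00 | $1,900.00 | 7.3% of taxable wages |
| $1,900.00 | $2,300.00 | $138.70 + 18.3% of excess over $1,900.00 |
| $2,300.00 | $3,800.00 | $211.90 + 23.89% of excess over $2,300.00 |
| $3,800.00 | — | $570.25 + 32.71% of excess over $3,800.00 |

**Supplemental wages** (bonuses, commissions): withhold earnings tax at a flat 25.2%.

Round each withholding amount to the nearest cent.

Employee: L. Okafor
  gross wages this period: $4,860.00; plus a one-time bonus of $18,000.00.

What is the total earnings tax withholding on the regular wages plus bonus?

$5,452.98

Earnings Tax: taxable = $4,860.00
  $570.25 + 32.71% × ($4,860.00 − $3,800.00) = $570.25 + 32.71% × $1,060.00 = $916.98
Supplemental (25.2% flat on bonus): 25.2% × $18,000.00 = $4,536.00
Total earnings tax: $916.98 + $4,536.00 = $5,452.98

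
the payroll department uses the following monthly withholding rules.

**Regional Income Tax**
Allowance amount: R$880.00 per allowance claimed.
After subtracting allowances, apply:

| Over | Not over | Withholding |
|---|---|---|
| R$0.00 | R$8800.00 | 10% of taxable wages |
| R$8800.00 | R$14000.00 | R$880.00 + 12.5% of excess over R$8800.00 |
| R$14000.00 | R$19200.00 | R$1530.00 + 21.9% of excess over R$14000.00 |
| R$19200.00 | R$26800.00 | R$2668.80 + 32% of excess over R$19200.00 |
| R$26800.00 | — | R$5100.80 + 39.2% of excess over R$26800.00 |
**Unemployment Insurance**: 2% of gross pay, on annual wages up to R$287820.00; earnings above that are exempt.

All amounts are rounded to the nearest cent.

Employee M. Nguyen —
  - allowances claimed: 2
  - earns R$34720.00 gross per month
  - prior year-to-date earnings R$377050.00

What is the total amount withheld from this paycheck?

Regional Income Tax: taxable = R$34720.00 − 2×R$880.00 = R$32960.00
  R$5100.80 + 39.2% × (R$32960.00 − R$26800.00) = R$5100.80 + 39.2% × R$6160.00 = R$7515.52
Unemployment Insurance: YTD R$377050.00 ≥ cap R$287820.00 → R$0.00
Total: R$7515.52 + R$0.00 = R$7515.52

R$7515.52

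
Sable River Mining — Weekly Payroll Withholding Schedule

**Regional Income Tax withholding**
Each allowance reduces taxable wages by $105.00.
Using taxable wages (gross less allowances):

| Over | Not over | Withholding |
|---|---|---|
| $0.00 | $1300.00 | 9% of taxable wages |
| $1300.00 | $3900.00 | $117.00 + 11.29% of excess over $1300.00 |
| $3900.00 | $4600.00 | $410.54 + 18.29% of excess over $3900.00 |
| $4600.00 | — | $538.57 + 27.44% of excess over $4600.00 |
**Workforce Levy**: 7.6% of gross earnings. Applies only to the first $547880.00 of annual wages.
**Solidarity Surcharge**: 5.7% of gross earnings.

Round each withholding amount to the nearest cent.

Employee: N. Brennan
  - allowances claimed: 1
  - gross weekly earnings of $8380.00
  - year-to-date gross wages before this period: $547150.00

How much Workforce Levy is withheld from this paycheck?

$55.48

Workforce Levy: cap $547880.00 − YTD $547150.00 = $730.00 subject; 7.6% × $730.00 = $55.48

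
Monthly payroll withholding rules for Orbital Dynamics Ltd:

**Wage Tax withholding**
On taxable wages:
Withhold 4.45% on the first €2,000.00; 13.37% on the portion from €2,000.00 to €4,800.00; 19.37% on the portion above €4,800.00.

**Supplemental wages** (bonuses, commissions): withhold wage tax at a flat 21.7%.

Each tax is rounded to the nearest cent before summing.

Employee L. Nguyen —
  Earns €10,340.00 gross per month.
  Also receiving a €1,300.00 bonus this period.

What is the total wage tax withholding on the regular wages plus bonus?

Wage Tax: taxable = €10,340.00
  €463.36 + 19.37% × (€10,340.00 − €4,800.00) = €463.36 + 19.37% × €5,540.00 = €1,536.46
Supplemental (21.7% flat on bonus): 21.7% × €1,300.00 = €282.10
Total wage tax: €1,536.46 + €282.10 = €1,818.56

€1,818.56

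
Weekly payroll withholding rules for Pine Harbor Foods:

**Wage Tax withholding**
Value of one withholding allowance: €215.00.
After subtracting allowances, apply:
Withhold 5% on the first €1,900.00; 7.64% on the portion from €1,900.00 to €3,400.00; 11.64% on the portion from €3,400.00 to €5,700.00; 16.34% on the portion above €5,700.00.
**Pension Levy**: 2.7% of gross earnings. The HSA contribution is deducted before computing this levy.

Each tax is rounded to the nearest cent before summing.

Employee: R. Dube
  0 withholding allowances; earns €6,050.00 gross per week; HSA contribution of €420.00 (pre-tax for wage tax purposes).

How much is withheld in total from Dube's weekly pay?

Wage Tax: taxable = €6,050.00 − €420.00 = €5,630.00
  €209.60 + 11.64% × (€5,630.00 − €3,400.00) = €209.60 + 11.64% × €2,230.00 = €469.17
Pension Levy: 2.7% × €5,630.00 = €152.01
Total: €469.17 + €152.01 = €621.18

€621.18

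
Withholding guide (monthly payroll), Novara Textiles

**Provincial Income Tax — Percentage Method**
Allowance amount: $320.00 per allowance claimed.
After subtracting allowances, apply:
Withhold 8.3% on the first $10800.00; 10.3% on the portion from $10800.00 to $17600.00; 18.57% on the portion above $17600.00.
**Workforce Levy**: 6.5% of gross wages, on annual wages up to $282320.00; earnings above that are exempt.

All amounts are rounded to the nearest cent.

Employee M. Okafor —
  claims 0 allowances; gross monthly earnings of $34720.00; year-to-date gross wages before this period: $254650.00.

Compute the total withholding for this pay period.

Provincial Income Tax: taxable = $34720.00
  $1596.80 + 18.57% × ($34720.00 − $17600.00) = $1596.80 + 18.57% × $17120.00 = $4775.98
Workforce Levy: cap $282320.00 − YTD $254650.00 = $27670.00 subject; 6.5% × $27670.00 = $1798.55
Total: $4775.98 + $1798.55 = $6574.53

$6574.53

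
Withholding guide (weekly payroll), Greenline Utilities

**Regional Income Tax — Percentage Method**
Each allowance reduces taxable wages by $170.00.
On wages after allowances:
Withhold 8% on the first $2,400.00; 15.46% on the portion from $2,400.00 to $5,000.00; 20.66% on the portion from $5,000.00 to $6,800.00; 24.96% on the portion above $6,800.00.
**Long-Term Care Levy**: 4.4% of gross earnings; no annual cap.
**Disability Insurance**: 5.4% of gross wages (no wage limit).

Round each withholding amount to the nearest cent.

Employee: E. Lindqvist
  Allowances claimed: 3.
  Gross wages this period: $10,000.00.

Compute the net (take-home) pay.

Regional Income Tax: taxable = $10,000.00 − 3×$170.00 = $9,490.00
  $965.84 + 24.96% × ($9,490.00 − $6,800.00) = $965.84 + 24.96% × $2,690.00 = $1,637.26
Long-Term Care Levy: 4.4% × $10,000.00 = $440.00
Disability Insurance: 5.4% × $10,000.00 = $540.00
Total withheld: $1,637.26 + $440.00 + $540.00 = $2,617.26
Net pay: $10,000.00 − $2,617.26 = $7,382.74

$7,382.74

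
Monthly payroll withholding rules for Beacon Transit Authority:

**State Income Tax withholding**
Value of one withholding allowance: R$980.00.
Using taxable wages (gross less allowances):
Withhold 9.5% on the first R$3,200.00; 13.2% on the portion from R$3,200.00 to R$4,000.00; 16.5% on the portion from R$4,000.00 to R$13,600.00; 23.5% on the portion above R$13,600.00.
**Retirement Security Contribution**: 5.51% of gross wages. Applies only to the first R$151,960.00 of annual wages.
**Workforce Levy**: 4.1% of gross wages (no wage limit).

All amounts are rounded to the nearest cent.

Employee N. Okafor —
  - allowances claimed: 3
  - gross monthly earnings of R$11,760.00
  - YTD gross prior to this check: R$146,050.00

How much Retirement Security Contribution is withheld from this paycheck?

Retirement Security Contribution: cap R$151,960.00 − YTD R$146,050.00 = R$5,910.00 subject; 5.51% × R$5,910.00 = R$325.64

R$325.64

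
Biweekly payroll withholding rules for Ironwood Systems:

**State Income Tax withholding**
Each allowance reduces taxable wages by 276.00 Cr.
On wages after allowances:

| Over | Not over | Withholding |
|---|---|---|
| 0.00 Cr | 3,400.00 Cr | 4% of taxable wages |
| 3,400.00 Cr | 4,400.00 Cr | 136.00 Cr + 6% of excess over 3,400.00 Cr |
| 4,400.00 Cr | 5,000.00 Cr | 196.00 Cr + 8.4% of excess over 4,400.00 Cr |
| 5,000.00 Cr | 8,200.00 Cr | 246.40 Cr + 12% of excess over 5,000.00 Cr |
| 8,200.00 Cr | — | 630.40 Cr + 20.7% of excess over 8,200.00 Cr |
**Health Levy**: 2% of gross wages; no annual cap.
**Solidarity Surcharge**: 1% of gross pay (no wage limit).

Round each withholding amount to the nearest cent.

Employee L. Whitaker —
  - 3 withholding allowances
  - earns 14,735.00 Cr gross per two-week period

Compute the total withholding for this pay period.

2,253.80 Cr

State Income Tax: taxable = 14,735.00 Cr − 3×276.00 Cr = 13,907.00 Cr
  630.40 Cr + 20.7% × (13,907.00 Cr − 8,200.00 Cr) = 630.40 Cr + 20.7% × 5,707.00 Cr = 1,811.75 Cr
Health Levy: 2% × 14,735.00 Cr = 294.70 Cr
Solidarity Surcharge: 1% × 14,735.00 Cr = 147.35 Cr
Total: 1,811.75 Cr + 294.70 Cr + 147.35 Cr = 2,253.80 Cr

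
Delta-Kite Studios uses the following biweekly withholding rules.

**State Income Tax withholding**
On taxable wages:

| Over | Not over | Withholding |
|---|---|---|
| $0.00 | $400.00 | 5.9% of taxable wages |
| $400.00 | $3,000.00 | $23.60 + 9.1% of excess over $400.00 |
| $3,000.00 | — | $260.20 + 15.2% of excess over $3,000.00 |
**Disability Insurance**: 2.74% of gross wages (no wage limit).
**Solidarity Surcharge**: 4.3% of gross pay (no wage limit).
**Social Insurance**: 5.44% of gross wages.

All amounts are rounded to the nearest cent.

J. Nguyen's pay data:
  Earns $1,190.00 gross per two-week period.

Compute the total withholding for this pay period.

State Income Tax: taxable = $1,190.00
  $23.60 + 9.1% × ($1,190.00 − $400.00) = $23.60 + 9.1% × $790.00 = $95.49
Disability Insurance: 2.74% × $1,190.00 = $32.61
Solidarity Surcharge: 4.3% × $1,190.00 = $51.17
Social Insurance: 5.44% × $1,190.00 = $64.74
Total: $95.49 + $32.61 + $51.17 + $64.74 = $244.01

$244.01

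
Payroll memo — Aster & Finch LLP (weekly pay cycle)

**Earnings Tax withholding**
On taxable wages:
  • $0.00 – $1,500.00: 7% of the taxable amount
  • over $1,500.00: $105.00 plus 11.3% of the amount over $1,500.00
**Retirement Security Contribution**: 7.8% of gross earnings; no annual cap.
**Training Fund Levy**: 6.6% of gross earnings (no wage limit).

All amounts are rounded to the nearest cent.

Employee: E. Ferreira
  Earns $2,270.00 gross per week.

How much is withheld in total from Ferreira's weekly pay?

$518.89

Earnings Tax: taxable = $2,270.00
  $105.00 + 11.3% × ($2,270.00 − $1,500.00) = $105.00 + 11.3% × $770.00 = $192.01
Retirement Security Contribution: 7.8% × $2,270.00 = $177.06
Training Fund Levy: 6.6% × $2,270.00 = $149.82
Total: $192.01 + $177.06 + $149.82 = $518.89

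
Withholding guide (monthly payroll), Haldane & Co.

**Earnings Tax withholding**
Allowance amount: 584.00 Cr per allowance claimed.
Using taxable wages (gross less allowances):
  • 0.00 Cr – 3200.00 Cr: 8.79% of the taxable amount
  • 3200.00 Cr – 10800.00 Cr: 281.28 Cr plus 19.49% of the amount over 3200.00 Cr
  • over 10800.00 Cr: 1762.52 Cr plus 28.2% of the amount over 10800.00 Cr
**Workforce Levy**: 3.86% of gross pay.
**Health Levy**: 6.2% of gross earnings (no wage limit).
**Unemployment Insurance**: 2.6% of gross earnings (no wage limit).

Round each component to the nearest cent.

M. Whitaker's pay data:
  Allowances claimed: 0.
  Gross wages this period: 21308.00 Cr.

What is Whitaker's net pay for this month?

13884.62 Cr

Earnings Tax: taxable = 21308.00 Cr
  1762.52 Cr + 28.2% × (21308.00 Cr − 10800.00 Cr) = 1762.52 Cr + 28.2% × 10508.00 Cr = 4725.78 Cr
Workforce Levy: 3.86% × 21308.00 Cr = 822.49 Cr
Health Levy: 6.2% × 21308.00 Cr = 1321.10 Cr
Unemployment Insurance: 2.6% × 21308.00 Cr = 554.01 Cr
Total withheld: 4725.78 Cr + 822.49 Cr + 1321.10 Cr + 554.01 Cr = 7423.38 Cr
Net pay: 21308.00 Cr − 7423.38 Cr = 13884.62 Cr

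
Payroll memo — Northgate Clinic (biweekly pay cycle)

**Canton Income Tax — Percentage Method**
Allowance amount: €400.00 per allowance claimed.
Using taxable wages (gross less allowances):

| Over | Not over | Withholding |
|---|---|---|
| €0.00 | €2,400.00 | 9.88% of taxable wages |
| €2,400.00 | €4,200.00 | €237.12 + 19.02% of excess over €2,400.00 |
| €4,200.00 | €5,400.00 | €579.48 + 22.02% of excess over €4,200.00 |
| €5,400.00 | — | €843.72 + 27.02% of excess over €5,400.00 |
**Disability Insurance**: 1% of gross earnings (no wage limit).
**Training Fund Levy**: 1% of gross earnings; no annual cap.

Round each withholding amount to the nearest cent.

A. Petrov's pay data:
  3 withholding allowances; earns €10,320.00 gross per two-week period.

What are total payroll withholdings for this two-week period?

€2,055.26

Canton Income Tax: taxable = €10,320.00 − 3×€400.00 = €9,120.00
  €843.72 + 27.02% × (€9,120.00 − €5,400.00) = €843.72 + 27.02% × €3,720.00 = €1,848.86
Disability Insurance: 1% × €10,320.00 = €103.20
Training Fund Levy: 1% × €10,320.00 = €103.20
Total: €1,848.86 + €103.20 + €103.20 = €2,055.26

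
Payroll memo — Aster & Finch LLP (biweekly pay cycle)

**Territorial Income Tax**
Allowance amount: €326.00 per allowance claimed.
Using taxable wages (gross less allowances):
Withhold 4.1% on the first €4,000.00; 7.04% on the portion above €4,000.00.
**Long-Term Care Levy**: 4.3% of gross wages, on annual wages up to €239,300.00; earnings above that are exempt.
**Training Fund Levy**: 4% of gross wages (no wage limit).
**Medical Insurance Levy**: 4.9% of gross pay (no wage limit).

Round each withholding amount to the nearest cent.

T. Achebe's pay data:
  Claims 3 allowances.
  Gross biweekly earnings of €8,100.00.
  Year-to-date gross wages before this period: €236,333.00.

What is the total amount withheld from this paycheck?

Territorial Income Tax: taxable = €8,100.00 − 3×€326.00 = €7,122.00
  €164.00 + 7.04% × (€7,122.00 − €4,000.00) = €164.00 + 7.04% × €3,122.00 = €383.79
Long-Term Care Levy: cap €239,300.00 − YTD €236,333.00 = €2,967.00 subject; 4.3% × €2,967.00 = €127.58
Training Fund Levy: 4% × €8,100.00 = €324.00
Medical Insurance Levy: 4.9% × €8,100.00 = €396.90
Total: €383.79 + €127.58 + €324.00 + €396.90 = €1,232.27

€1,232.27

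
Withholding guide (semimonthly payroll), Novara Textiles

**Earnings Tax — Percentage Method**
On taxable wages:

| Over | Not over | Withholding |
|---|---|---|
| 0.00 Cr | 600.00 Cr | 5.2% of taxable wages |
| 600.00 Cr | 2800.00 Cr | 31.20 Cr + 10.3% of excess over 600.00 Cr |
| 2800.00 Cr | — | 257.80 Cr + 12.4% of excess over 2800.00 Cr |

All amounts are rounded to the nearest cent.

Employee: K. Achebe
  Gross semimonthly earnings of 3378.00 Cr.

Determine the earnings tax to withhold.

329.47 Cr

Earnings Tax: taxable = 3378.00 Cr
  257.80 Cr + 12.4% × (3378.00 Cr − 2800.00 Cr) = 257.80 Cr + 12.4% × 578.00 Cr = 329.47 Cr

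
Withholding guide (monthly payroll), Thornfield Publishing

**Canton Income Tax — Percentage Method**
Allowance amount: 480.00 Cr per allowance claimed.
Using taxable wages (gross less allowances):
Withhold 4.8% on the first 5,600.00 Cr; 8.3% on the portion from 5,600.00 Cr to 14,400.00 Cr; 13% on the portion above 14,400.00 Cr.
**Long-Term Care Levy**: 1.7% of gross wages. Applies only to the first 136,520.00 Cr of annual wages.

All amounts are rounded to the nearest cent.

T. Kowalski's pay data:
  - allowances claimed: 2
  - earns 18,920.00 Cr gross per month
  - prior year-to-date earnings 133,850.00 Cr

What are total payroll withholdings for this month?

1,507.39 Cr

Canton Income Tax: taxable = 18,920.00 Cr − 2×480.00 Cr = 17,960.00 Cr
  999.20 Cr + 13% × (17,960.00 Cr − 14,400.00 Cr) = 999.20 Cr + 13% × 3,560.00 Cr = 1,462.00 Cr
Long-Term Care Levy: cap 136,520.00 Cr − YTD 133,850.00 Cr = 2,670.00 Cr subject; 1.7% × 2,670.00 Cr = 45.39 Cr
Total: 1,462.00 Cr + 45.39 Cr = 1,507.39 Cr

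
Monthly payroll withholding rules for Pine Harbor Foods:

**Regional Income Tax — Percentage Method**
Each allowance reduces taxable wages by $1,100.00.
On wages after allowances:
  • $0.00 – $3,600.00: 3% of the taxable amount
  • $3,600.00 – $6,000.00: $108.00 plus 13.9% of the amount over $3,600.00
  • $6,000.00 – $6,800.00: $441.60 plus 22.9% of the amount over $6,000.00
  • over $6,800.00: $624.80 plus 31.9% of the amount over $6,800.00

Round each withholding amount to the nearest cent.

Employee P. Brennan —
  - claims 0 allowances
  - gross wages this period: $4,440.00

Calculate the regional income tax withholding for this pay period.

Regional Income Tax: taxable = $4,440.00
  $108.00 + 13.9% × ($4,440.00 − $3,600.00) = $108.00 + 13.9% × $840.00 = $224.76

$224.76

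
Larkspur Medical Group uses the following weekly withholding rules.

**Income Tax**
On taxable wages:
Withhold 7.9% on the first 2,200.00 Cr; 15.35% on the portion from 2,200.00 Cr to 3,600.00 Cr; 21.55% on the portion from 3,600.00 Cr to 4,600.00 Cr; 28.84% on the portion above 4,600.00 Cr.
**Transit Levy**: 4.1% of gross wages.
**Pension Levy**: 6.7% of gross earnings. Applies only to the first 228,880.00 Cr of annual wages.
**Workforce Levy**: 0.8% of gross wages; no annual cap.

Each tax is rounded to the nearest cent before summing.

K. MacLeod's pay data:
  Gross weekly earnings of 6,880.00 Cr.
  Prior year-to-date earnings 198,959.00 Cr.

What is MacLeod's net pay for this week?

4,820.17 Cr

Income Tax: taxable = 6,880.00 Cr
  604.20 Cr + 28.84% × (6,880.00 Cr − 4,600.00 Cr) = 604.20 Cr + 28.84% × 2,280.00 Cr = 1,261.75 Cr
Transit Levy: 4.1% × 6,880.00 Cr = 282.08 Cr
Pension Levy: 6.7% × 6,880.00 Cr = 460.96 Cr
Workforce Levy: 0.8% × 6,880.00 Cr = 55.04 Cr
Total withheld: 1,261.75 Cr + 282.08 Cr + 460.96 Cr + 55.04 Cr = 2,059.83 Cr
Net pay: 6,880.00 Cr − 2,059.83 Cr = 4,820.17 Cr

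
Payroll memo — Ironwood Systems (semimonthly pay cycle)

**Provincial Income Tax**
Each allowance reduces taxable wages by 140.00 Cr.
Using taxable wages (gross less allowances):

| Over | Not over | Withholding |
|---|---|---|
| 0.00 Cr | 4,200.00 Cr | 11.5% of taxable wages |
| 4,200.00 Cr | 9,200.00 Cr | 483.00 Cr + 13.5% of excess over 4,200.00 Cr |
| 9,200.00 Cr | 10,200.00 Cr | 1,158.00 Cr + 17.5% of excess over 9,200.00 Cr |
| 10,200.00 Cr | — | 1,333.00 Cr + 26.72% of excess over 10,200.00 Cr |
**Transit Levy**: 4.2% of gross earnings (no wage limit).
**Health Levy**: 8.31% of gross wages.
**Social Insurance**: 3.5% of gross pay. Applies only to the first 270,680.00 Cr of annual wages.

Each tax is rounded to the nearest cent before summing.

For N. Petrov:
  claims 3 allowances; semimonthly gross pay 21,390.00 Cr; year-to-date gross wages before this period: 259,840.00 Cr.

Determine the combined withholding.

7,266.03 Cr

Provincial Income Tax: taxable = 21,390.00 Cr − 3×140.00 Cr = 20,970.00 Cr
  1,333.00 Cr + 26.72% × (20,970.00 Cr − 10,200.00 Cr) = 1,333.00 Cr + 26.72% × 10,770.00 Cr = 4,210.74 Cr
Transit Levy: 4.2% × 21,390.00 Cr = 898.38 Cr
Health Levy: 8.31% × 21,390.00 Cr = 1,777.51 Cr
Social Insurance: cap 270,680.00 Cr − YTD 259,840.00 Cr = 10,840.00 Cr subject; 3.5% × 10,840.00 Cr = 379.40 Cr
Total: 4,210.74 Cr + 898.38 Cr + 1,777.51 Cr + 379.40 Cr = 7,266.03 Cr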